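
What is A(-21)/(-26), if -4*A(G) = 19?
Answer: 19/104 ≈ 0.18269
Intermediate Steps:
A(G) = -19/4 (A(G) = -¼*19 = -19/4)
A(-21)/(-26) = -19/4/(-26) = -1/26*(-19/4) = 19/104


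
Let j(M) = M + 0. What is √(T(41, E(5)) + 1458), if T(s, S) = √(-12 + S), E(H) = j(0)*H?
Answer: √(1458 + 2*I*√3) ≈ 38.184 + 0.0454*I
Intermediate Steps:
j(M) = M
E(H) = 0 (E(H) = 0*H = 0)
√(T(41, E(5)) + 1458) = √(√(-12 + 0) + 1458) = √(√(-12) + 1458) = √(2*I*√3 + 1458) = √(1458 + 2*I*√3)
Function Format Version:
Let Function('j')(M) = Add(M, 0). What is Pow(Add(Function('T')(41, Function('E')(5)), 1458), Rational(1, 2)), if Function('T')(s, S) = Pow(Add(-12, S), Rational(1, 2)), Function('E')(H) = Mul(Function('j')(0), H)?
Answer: Pow(Add(1458, Mul(2, I, Pow(3, Rational(1, 2)))), Rational(1, 2)) ≈ Add(38.184, Mul(0.0454, I))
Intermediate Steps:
Function('j')(M) = M
Function('E')(H) = 0 (Function('E')(H) = Mul(0, H) = 0)
Pow(Add(Function('T')(41, Function('E')(5)), 1458), Rational(1, 2)) = Pow(Add(Pow(Add(-12, 0), Rational(1, 2)), 1458), Rational(1, 2)) = Pow(Add(Pow(-12, Rational(1, 2)), 1458), Rational(1, 2)) = Pow(Add(Mul(2, I, Pow(3, Rational(1, 2))), 1458), Rational(1, 2)) = Pow(Add(1458, Mul(2, I, Pow(3, Rational(1, 2)))), Rational(1, 2))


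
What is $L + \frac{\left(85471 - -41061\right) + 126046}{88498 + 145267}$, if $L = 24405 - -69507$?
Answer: $\frac{21953591258}{233765} \approx 93913.0$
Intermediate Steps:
$L = 93912$ ($L = 24405 + 69507 = 93912$)
$L + \frac{\left(85471 - -41061\right) + 126046}{88498 + 145267} = 93912 + \frac{\left(85471 - -41061\right) + 126046}{88498 + 145267} = 93912 + \frac{\left(85471 + 41061\right) + 126046}{233765} = 93912 + \left(126532 + 126046\right) \frac{1}{233765} = 93912 + 252578 \cdot \frac{1}{233765} = 93912 + \frac{252578}{233765} = \frac{21953591258}{233765}$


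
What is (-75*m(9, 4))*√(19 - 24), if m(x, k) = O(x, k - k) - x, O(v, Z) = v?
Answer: 0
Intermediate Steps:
m(x, k) = 0 (m(x, k) = x - x = 0)
(-75*m(9, 4))*√(19 - 24) = (-75*0)*√(19 - 24) = 0*√(-5) = 0*(I*√5) = 0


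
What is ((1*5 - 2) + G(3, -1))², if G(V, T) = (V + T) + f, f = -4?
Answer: 1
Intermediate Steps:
G(V, T) = -4 + T + V (G(V, T) = (V + T) - 4 = (T + V) - 4 = -4 + T + V)
((1*5 - 2) + G(3, -1))² = ((1*5 - 2) + (-4 - 1 + 3))² = ((5 - 2) - 2)² = (3 - 2)² = 1² = 1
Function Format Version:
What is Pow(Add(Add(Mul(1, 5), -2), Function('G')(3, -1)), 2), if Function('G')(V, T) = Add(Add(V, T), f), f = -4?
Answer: 1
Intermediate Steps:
Function('G')(V, T) = Add(-4, T, V) (Function('G')(V, T) = Add(Add(V, T), -4) = Add(Add(T, V), -4) = Add(-4, T, V))
Pow(Add(Add(Mul(1, 5), -2), Function('G')(3, -1)), 2) = Pow(Add(Add(Mul(1, 5), -2), Add(-4, -1, 3)), 2) = Pow(Add(Add(5, -2), -2), 2) = Pow(Add(3, -2), 2) = Pow(1, 2) = 1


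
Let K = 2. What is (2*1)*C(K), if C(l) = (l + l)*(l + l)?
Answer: 32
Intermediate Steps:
C(l) = 4*l² (C(l) = (2*l)*(2*l) = 4*l²)
(2*1)*C(K) = (2*1)*(4*2²) = 2*(4*4) = 2*16 = 32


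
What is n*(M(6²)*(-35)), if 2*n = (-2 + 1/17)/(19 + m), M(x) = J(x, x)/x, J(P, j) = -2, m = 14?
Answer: -35/612 ≈ -0.057190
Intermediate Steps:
M(x) = -2/x
n = -1/34 (n = ((-2 + 1/17)/(19 + 14))/2 = ((-2 + 1/17)/33)/2 = (-33/17*1/33)/2 = (½)*(-1/17) = -1/34 ≈ -0.029412)
n*(M(6²)*(-35)) = -(-2/(6²))*(-35)/34 = -(-2/36)*(-35)/34 = -(-2*1/36)*(-35)/34 = -(-1)*(-35)/612 = -1/34*35/18 = -35/612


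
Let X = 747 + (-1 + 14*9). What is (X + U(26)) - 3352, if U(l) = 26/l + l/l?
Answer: -2478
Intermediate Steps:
X = 872 (X = 747 + (-1 + 126) = 747 + 125 = 872)
U(l) = 1 + 26/l (U(l) = 26/l + 1 = 1 + 26/l)
(X + U(26)) - 3352 = (872 + (26 + 26)/26) - 3352 = (872 + (1/26)*52) - 3352 = (872 + 2) - 3352 = 874 - 3352 = -2478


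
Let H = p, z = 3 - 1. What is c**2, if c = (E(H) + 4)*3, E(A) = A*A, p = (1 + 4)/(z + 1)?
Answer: 3721/9 ≈ 413.44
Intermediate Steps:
z = 2
p = 5/3 (p = (1 + 4)/(2 + 1) = 5/3 ≈ 1.6667)
H = 5/3 ≈ 1.6667
E(A) = A**2
c = 61/3 (c = ((5/3)**2 + 4)*3 = (25/9 + 4)*3 = (61/9)*3 = 61/3 ≈ 20.333)
c**2 = (61/3)**2 = 3721/9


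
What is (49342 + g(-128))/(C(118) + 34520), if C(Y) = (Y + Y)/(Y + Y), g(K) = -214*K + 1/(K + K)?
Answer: 19643903/8837376 ≈ 2.2228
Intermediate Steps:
g(K) = 1/(2*K) - 214*K (g(K) = -214*K + 1/(2*K) = 1/(2*K) - 214*K)
C(Y) = 1 (C(Y) = (2*Y)/((2*Y)) = (2*Y)*(1/(2*Y)) = 1)
(49342 + g(-128))/(C(118) + 34520) = (49342 + ((½)/(-128) - 214*(-128)))/(1 + 34520) = (49342 + ((½)*(-1/128) + 27392))/34521 = (49342 + (-1/256 + 27392))*(1/34521) = (49342 + 7012351/256)*(1/34521) = (19643903/256)*(1/34521) = 19643903/8837376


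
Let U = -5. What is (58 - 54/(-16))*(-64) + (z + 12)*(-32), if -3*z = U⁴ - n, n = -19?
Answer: 7672/3 ≈ 2557.3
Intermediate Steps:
z = -644/3 (z = -((-5)⁴ - 1*(-19))/3 = -(625 + 19)/3 = -⅓*644 = -644/3 ≈ -214.67)
(58 - 54/(-16))*(-64) + (z + 12)*(-32) = (58 - 54/(-16))*(-64) + (-644/3 + 12)*(-32) = (58 - 54*(-1/16))*(-64) - 608/3*(-32) = (58 + 27/8)*(-64) + 19456/3 = (491/8)*(-64) + 19456/3 = -3928 + 19456/3 = 7672/3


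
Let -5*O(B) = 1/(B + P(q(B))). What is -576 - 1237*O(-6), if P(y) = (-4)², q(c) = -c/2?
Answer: -27563/50 ≈ -551.26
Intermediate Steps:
q(c) = -c/2
P(y) = 16
O(B) = -1/(5*(16 + B)) (O(B) = -1/(5*(B + 16)) = -1/(5*(16 + B)))
-576 - 1237*O(-6) = -576 - (-1237)/(80 + 5*(-6)) = -576 - (-1237)/(80 - 30) = -576 - (-1237)/50 = -576 - 1237*(-1/50) = -576 + 1237/50 = -27563/50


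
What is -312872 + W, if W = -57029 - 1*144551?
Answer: -514452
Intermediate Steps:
W = -201580 (W = -57029 - 144551 = -201580)
-312872 + W = -312872 - 201580 = -514452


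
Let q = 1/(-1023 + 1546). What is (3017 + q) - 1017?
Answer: 1046001/523 ≈ 2000.0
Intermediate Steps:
q = 1/523 ≈ 0.0019120
(3017 + q) - 1017 = (3017 + 1/523) - 1017 = 1577892/523 - 1017 = 1046001/523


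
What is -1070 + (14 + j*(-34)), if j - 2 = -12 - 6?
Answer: -512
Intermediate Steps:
j = -16 (j = 2 + (-12 - 6) = 2 - 18 = -16)
-1070 + (14 + j*(-34)) = -1070 + (14 - 16*(-34)) = -1070 + (14 + 544) = -1070 + 558 = -512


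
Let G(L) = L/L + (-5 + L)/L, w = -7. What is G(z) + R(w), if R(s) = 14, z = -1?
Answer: 21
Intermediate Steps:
G(L) = 1 + (-5 + L)/L
G(z) + R(w) = (2 - 5/(-1)) + 14 = (2 - 5*(-1)) + 14 = (2 + 5) + 14 = 7 + 14 = 21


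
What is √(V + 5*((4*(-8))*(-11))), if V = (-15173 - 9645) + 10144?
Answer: I*√12914 ≈ 113.64*I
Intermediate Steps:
V = -14674 (V = -24818 + 10144 = -14674)
√(V + 5*((4*(-8))*(-11))) = √(-14674 + 5*((4*(-8))*(-11))) = √(-14674 + 5*(-32*(-11))) = √(-14674 + 5*352) = √(-14674 + 1760) = √(-12914) = I*√12914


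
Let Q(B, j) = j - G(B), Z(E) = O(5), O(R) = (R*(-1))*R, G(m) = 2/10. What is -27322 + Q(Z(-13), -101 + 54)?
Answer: -136846/5 ≈ -27369.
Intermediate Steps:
G(m) = ⅕ (G(m) = 2*(⅒) = ⅕)
O(R) = -R² (O(R) = (-R)*R = -R²)
Z(E) = -25 (Z(E) = -1*5² = -1*25 = -25)
Q(B, j) = -⅕ + j (Q(B, j) = j - 1*⅕ = j - ⅕ = -⅕ + j)
-27322 + Q(Z(-13), -101 + 54) = -27322 + (-⅕ + (-101 + 54)) = -27322 + (-⅕ - 47) = -27322 - 236/5 = -136846/5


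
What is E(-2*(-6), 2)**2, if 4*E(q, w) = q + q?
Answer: 36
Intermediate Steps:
E(q, w) = q/2 (E(q, w) = (q + q)/4 = (2*q)/4 = q/2)
E(-2*(-6), 2)**2 = ((-2*(-6))/2)**2 = ((1/2)*12)**2 = 6**2 = 36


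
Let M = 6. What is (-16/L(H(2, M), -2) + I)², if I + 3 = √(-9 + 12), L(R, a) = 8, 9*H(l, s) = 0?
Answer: (5 - √3)² ≈ 10.679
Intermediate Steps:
H(l, s) = 0 (H(l, s) = (⅑)*0 = 0)
I = -3 + √3 (I = -3 + √(-9 + 12) = -3 + √3 ≈ -1.2680)
(-16/L(H(2, M), -2) + I)² = (-16/8 + (-3 + √3))² = (-16*⅛ + (-3 + √3))² = (-2 + (-3 + √3))² = (-5 + √3)²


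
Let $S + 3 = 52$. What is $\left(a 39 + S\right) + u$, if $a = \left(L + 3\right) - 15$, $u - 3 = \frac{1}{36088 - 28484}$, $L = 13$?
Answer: $\frac{691965}{7604} \approx 91.0$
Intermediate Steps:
$S = 49$ ($S = -3 + 52 = 49$)
$u = \frac{22813}{7604}$ ($u = 3 + \frac{1}{36088 - 28484} = 3 + \frac{1}{7604} = \frac{22813}{7604} \approx 3.0001$)
$a = 1$ ($a = \left(13 + 3\right) - 15 = 16 - 15 = 1$)
$\left(a 39 + S\right) + u = \left(1 \cdot 39 + 49\right) + \frac{22813}{7604} = \left(39 + 49\right) + \frac{22813}{7604} = 88 + \frac{22813}{7604} = \frac{691965}{7604}$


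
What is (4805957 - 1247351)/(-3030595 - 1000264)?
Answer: -3558606/4030859 ≈ -0.88284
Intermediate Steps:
(4805957 - 1247351)/(-3030595 - 1000264) = 3558606/(-4030859) = 3558606*(-1/4030859) = -3558606/4030859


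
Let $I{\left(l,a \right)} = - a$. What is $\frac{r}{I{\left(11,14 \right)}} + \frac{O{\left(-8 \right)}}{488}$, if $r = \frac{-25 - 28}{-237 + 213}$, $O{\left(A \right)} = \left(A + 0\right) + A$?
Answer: $- \frac{3905}{20496} \approx -0.19053$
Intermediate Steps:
$O{\left(A \right)} = 2 A$ ($O{\left(A \right)} = A + A = 2 A$)
$r = \frac{53}{24}$ ($r = - \frac{53}{-24} = \left(-53\right) \left(- \frac{1}{24}\right) = \frac{53}{24} \approx 2.2083$)
$\frac{r}{I{\left(11,14 \right)}} + \frac{O{\left(-8 \right)}}{488} = \frac{53}{24 \left(\left(-1\right) 14\right)} + \frac{2 \left(-8\right)}{488} = \frac{53}{24 \left(-14\right)} - \frac{2}{61} = \frac{53}{24} \left(- \frac{1}{14}\right) - \frac{2}{61} = - \frac{53}{336} - \frac{2}{61} = - \frac{3905}{20496}$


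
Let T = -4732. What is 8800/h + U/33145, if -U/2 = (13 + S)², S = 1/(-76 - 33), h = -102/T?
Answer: 8199142242980288/20083582995 ≈ 4.0825e+5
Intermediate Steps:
h = 51/2366 (h = -102/(-4732) = -102*(-1/4732) = 51/2366 ≈ 0.021555)
S = -1/109 (S = 1/(-109) = -1/109 ≈ -0.0091743)
U = -4010112/11881 (U = -2*(13 - 1/109)² = -2*(1416/109)² = -2*2005056/11881 = -4010112/11881 ≈ -337.52)
8800/h + U/33145 = 8800/(51/2366) - 4010112/11881/33145 = 8800*(2366/51) - 4010112/11881*1/33145 = 20820800/51 - 4010112/393795745 = 8199142242980288/20083582995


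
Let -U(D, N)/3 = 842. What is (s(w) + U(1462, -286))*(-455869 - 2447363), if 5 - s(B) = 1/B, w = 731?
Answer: 5350226897664/731 ≈ 7.3191e+9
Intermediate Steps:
s(B) = 5 - 1/B
U(D, N) = -2526 (U(D, N) = -3*842 = -2526)
(s(w) + U(1462, -286))*(-455869 - 2447363) = ((5 - 1/731) - 2526)*(-455869 - 2447363) = ((5 - 1*1/731) - 2526)*(-2903232) = ((5 - 1/731) - 2526)*(-2903232) = (3654/731 - 2526)*(-2903232) = -1842852/731*(-2903232) = 5350226897664/731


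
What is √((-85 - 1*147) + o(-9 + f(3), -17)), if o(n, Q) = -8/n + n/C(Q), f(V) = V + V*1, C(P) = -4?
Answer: I*√8229/6 ≈ 15.119*I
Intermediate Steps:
f(V) = 2*V (f(V) = V + V = 2*V)
o(n, Q) = -8/n - n/4 (o(n, Q) = -8/n + n/(-4) = -8/n + n*(-¼) = -8/n - n/4)
√((-85 - 1*147) + o(-9 + f(3), -17)) = √((-85 - 1*147) + (-8/(-9 + 2*3) - (-9 + 2*3)/4)) = √((-85 - 147) + (-8/(-9 + 6) - (-9 + 6)/4)) = √(-232 + (-8/(-3) - ¼*(-3))) = √(-232 + (-8*(-⅓) + ¾)) = √(-232 + (8/3 + ¾)) = √(-232 + 41/12) = √(-2743/12) = I*√8229/6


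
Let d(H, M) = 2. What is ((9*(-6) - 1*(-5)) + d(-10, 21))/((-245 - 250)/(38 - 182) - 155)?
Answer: 752/2425 ≈ 0.31010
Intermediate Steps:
((9*(-6) - 1*(-5)) + d(-10, 21))/((-245 - 250)/(38 - 182) - 155) = ((9*(-6) - 1*(-5)) + 2)/((-245 - 250)/(38 - 182) - 155) = ((-54 + 5) + 2)/(-495/(-144) - 155) = (-49 + 2)/(-495*(-1/144) - 155) = -47/(55/16 - 155) = -47/(-2425/16) = -47*(-16/2425) = 752/2425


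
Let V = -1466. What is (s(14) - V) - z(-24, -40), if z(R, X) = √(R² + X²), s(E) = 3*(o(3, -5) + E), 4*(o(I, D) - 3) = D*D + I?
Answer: 1538 - 8*√34 ≈ 1491.4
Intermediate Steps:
o(I, D) = 3 + I/4 + D²/4 (o(I, D) = 3 + (D*D + I)/4 = 3 + (D² + I)/4 = 3 + (I + D²)/4 = 3 + (I/4 + D²/4) = 3 + I/4 + D²/4)
s(E) = 30 + 3*E (s(E) = 3*((3 + (¼)*3 + (¼)*(-5)²) + E) = 3*((3 + ¾ + (¼)*25) + E) = 3*((3 + ¾ + 25/4) + E) = 3*(10 + E) = 30 + 3*E)
(s(14) - V) - z(-24, -40) = ((30 + 3*14) - 1*(-1466)) - √((-24)² + (-40)²) = ((30 + 42) + 1466) - √(576 + 1600) = (72 + 1466) - √2176 = 1538 - 8*√34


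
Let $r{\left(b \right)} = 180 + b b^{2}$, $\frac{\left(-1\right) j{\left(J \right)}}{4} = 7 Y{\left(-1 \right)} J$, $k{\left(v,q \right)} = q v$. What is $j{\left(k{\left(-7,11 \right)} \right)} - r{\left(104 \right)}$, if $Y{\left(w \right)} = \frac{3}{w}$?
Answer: $-1131512$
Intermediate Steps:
$j{\left(J \right)} = 84 J$ ($j{\left(J \right)} = - 4 \cdot 7 \frac{3}{-1} J = - 4 \cdot 7 \cdot 3 \left(-1\right) J = - 4 \cdot 7 \left(-3\right) J = - 4 \left(- 21 J\right) = 84 J$)
$r{\left(b \right)} = 180 + b^{3}$
$j{\left(k{\left(-7,11 \right)} \right)} - r{\left(104 \right)} = 84 \cdot 11 \left(-7\right) - \left(180 + 104^{3}\right) = 84 \left(-77\right) - \left(180 + 1124864\right) = -6468 - 1125044 = -1131512$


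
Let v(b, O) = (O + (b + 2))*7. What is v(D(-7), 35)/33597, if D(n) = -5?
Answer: 224/33597 ≈ 0.0066673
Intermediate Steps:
v(b, O) = 14 + 7*O + 7*b (v(b, O) = (O + (2 + b))*7 = (2 + O + b)*7 = 14 + 7*O + 7*b)
v(D(-7), 35)/33597 = (14 + 7*35 + 7*(-5))/33597 = (14 + 245 - 35)*(1/33597) = 224*(1/33597) = 224/33597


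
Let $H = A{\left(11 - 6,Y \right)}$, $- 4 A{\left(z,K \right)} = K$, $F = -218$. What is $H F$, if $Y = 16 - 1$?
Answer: $\frac{1635}{2} \approx 817.5$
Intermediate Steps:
$Y = 15$ ($Y = 16 - 1 = 15$)
$A{\left(z,K \right)} = - \frac{K}{4}$
$H = - \frac{15}{4}$ ($H = \left(- \frac{1}{4}\right) 15 = - \frac{15}{4} \approx -3.75$)
$H F = \left(- \frac{15}{4}\right) \left(-218\right) = \frac{1635}{2}$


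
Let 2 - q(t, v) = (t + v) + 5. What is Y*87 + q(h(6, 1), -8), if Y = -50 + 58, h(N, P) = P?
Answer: 700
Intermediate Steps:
Y = 8
q(t, v) = -3 - t - v (q(t, v) = 2 - ((t + v) + 5) = 2 - (5 + t + v) = 2 + (-5 - t - v) = -3 - t - v)
Y*87 + q(h(6, 1), -8) = 8*87 + (-3 - 1*1 - 1*(-8)) = 696 + (-3 - 1 + 8) = 696 + 4 = 700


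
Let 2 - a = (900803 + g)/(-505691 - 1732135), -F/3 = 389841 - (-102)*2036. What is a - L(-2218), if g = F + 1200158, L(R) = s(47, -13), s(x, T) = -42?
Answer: 49386383/1118913 ≈ 44.138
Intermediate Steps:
L(R) = -42
F = -1792539 (F = -3*(389841 - (-102)*2036) = -3*(389841 - 1*(-207672)) = -3*(389841 + 207672) = -3*597513 = -1792539)
g = -592381 (g = -1792539 + 1200158 = -592381)
a = 2392037/1118913 (a = 2 - (900803 - 592381)/(-505691 - 1732135) = 2 - 308422/(-2237826) = 2 - 308422*(-1)/2237826 = 2 - 1*(-154211/1118913) = 2 + 154211/1118913 = 2392037/1118913 ≈ 2.1378)
a - L(-2218) = 2392037/1118913 - 1*(-42) = 2392037/1118913 + 42 = 49386383/1118913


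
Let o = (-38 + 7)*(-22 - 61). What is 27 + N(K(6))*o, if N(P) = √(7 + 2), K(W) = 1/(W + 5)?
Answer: 7746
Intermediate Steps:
K(W) = 1/(5 + W)
N(P) = 3 (N(P) = √9 = 3)
o = 2573 (o = -31*(-83) = 2573)
27 + N(K(6))*o = 27 + 3*2573 = 27 + 7719 = 7746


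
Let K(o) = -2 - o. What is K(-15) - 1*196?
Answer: -183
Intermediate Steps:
K(-15) - 1*196 = (-2 - 1*(-15)) - 1*196 = (-2 + 15) - 196 = 13 - 196 = -183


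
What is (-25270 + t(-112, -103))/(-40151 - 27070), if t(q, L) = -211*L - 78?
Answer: 1205/22407 ≈ 0.053778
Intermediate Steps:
t(q, L) = -78 - 211*L
(-25270 + t(-112, -103))/(-40151 - 27070) = (-25270 + (-78 - 211*(-103)))/(-40151 - 27070) = (-25270 + (-78 + 21733))/(-67221) = (-25270 + 21655)*(-1/67221) = -3615*(-1/67221) = 1205/22407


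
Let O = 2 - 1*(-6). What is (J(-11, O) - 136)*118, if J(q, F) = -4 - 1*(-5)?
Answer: -15930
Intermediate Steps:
O = 8 (O = 2 + 6 = 8)
J(q, F) = 1 (J(q, F) = -4 + 5 = 1)
(J(-11, O) - 136)*118 = (1 - 136)*118 = -135*118 = -15930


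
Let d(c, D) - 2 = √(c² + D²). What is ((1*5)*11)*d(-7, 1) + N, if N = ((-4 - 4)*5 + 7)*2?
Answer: 44 + 275*√2 ≈ 432.91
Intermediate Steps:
d(c, D) = 2 + √(D² + c²) (d(c, D) = 2 + √(c² + D²) = 2 + √(D² + c²))
N = -66 (N = (-8*5 + 7)*2 = (-40 + 7)*2 = -33*2 = -66)
((1*5)*11)*d(-7, 1) + N = ((1*5)*11)*(2 + √(1² + (-7)²)) - 66 = (5*11)*(2 + √(1 + 49)) - 66 = 55*(2 + √50) - 66 = 55*(2 + 5*√2) - 66 = (110 + 275*√2) - 66 = 44 + 275*√2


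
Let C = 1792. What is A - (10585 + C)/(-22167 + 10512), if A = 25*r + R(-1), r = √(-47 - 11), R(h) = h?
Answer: 722/11655 + 25*I*√58 ≈ 0.061948 + 190.39*I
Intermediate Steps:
r = I*√58 (r = √(-58) = I*√58 ≈ 7.6158*I)
A = -1 + 25*I*√58 (A = 25*(I*√58) - 1 = 25*I*√58 - 1 = -1 + 25*I*√58 ≈ -1.0 + 190.39*I)
A - (10585 + C)/(-22167 + 10512) = (-1 + 25*I*√58) - (10585 + 1792)/(-22167 + 10512) = (-1 + 25*I*√58) - 12377/(-11655) = (-1 + 25*I*√58) - 12377*(-1)/11655 = (-1 + 25*I*√58) - 1*(-12377/11655) = (-1 + 25*I*√58) + 12377/11655 = 722/11655 + 25*I*√58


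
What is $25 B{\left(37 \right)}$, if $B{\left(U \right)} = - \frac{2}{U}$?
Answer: $- \frac{50}{37} \approx -1.3514$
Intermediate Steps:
$25 B{\left(37 \right)} = 25 \left(- \frac{2}{37}\right) = - \frac{50}{37}$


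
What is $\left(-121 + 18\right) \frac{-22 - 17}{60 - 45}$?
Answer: $\frac{1339}{5} \approx 267.8$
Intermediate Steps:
$\left(-121 + 18\right) \frac{-22 - 17}{60 - 45} = - 103 \left(- \frac{39}{15}\right) = - 103 \left(\left(-39\right) \frac{1}{15}\right) = \left(-103\right) \left(- \frac{13}{5}\right) = \frac{1339}{5}$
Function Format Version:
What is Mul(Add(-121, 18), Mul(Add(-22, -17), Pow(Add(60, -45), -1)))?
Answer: Rational(1339, 5) ≈ 267.80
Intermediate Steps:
Mul(Add(-121, 18), Mul(Add(-22, -17), Pow(Add(60, -45), -1))) = Mul(-103, Mul(-39, Pow(15, -1))) = Mul(-103, Mul(-39, Rational(1, 15))) = Mul(-103, Rational(-13, 5)) = Rational(1339, 5)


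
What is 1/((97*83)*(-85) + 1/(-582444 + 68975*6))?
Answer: -168594/115374774991 ≈ -1.4613e-6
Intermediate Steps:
1/((97*83)*(-85) + 1/(-582444 + 68975*6)) = 1/(8051*(-85) + 1/(-582444 + 413850)) = 1/(-684335 + 1/(-168594)) = 1/(-684335 - 1/168594) = 1/(-115374774991/168594) = -168594/115374774991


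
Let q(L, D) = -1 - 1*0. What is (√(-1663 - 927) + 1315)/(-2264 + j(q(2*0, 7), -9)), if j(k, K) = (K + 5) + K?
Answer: -1315/2277 - I*√2590/2277 ≈ -0.57751 - 0.02235*I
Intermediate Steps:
q(L, D) = -1 (q(L, D) = -1 + 0 = -1)
j(k, K) = 5 + 2*K (j(k, K) = (5 + K) + K = 5 + 2*K)
(√(-1663 - 927) + 1315)/(-2264 + j(q(2*0, 7), -9)) = (√(-1663 - 927) + 1315)/(-2264 + (5 + 2*(-9))) = (√(-2590) + 1315)/(-2264 + (5 - 18)) = (I*√2590 + 1315)/(-2264 - 13) = (1315 + I*√2590)/(-2277) = (1315 + I*√2590)*(-1/2277) = -1315/2277 - I*√2590/2277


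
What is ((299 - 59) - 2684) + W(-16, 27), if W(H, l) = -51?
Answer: -2495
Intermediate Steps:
((299 - 59) - 2684) + W(-16, 27) = ((299 - 59) - 2684) - 51 = (240 - 2684) - 51 = -2444 - 51 = -2495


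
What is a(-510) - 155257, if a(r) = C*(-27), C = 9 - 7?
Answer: -155311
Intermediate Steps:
C = 2
a(r) = -54 (a(r) = 2*(-27) = -54)
a(-510) - 155257 = -54 - 155257 = -155311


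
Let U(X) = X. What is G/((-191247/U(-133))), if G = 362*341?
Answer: 2345398/27321 ≈ 85.846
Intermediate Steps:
G = 123442
G/((-191247/U(-133))) = 123442/((-191247/(-133))) = 123442/((-191247*(-1/133))) = 123442/(27321/19) = 123442*(19/27321) = 2345398/27321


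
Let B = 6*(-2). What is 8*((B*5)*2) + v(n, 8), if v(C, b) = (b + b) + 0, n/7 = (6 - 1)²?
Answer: -944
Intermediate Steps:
B = -12
n = 175 (n = 7*(6 - 1)² = 7*5² = 7*25 = 175)
v(C, b) = 2*b (v(C, b) = 2*b + 0 = 2*b)
8*((B*5)*2) + v(n, 8) = 8*(-12*5*2) + 2*8 = 8*(-60*2) + 16 = 8*(-120) + 16 = -960 + 16 = -944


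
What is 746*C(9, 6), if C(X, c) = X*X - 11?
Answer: 52220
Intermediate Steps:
C(X, c) = -11 + X² (C(X, c) = X² - 11 = -11 + X²)
746*C(9, 6) = 746*(-11 + 9²) = 746*(-11 + 81) = 746*70 = 52220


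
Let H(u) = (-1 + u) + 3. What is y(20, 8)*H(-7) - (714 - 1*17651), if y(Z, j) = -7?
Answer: 16972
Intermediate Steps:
H(u) = 2 + u
y(20, 8)*H(-7) - (714 - 1*17651) = -7*(2 - 7) - (714 - 1*17651) = -7*(-5) - (714 - 17651) = 35 - 1*(-16937) = 35 + 16937 = 16972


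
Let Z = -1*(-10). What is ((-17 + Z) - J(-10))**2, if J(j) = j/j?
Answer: 64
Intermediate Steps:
J(j) = 1
Z = 10
((-17 + Z) - J(-10))**2 = ((-17 + 10) - 1*1)**2 = (-7 - 1)**2 = (-8)**2 = 64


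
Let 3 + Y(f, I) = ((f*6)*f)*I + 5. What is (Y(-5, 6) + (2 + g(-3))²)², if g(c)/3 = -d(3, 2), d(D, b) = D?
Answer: 904401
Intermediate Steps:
Y(f, I) = 2 + 6*I*f² (Y(f, I) = -3 + (((f*6)*f)*I + 5) = -3 + (((6*f)*f)*I + 5) = -3 + ((6*f²)*I + 5) = -3 + (6*I*f² + 5) = -3 + (5 + 6*I*f²) = 2 + 6*I*f²)
g(c) = -9 (g(c) = 3*(-1*3) = 3*(-3) = -9)
(Y(-5, 6) + (2 + g(-3))²)² = ((2 + 6*6*(-5)²) + (2 - 9)²)² = ((2 + 6*6*25) + (-7)²)² = ((2 + 900) + 49)² = (902 + 49)² = 951² = 904401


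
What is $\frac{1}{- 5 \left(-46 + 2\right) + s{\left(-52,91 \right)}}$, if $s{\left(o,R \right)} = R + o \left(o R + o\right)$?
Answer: $\frac{1}{249079} \approx 4.0148 \cdot 10^{-6}$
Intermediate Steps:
$s{\left(o,R \right)} = R + o \left(o + R o\right)$ ($s{\left(o,R \right)} = R + o \left(R o + o\right) = R + o \left(o + R o\right)$)
$\frac{1}{- 5 \left(-46 + 2\right) + s{\left(-52,91 \right)}} = \frac{1}{- 5 \left(-46 + 2\right) + \left(91 + \left(-52\right)^{2} + 91 \left(-52\right)^{2}\right)} = \frac{1}{\left(-5\right) \left(-44\right) + \left(91 + 2704 + 91 \cdot 2704\right)} = \frac{1}{220 + \left(91 + 2704 + 246064\right)} = \frac{1}{220 + 248859} = \frac{1}{249079}$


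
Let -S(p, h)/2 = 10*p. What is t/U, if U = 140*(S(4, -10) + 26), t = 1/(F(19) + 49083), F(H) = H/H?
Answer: -1/371075040 ≈ -2.6949e-9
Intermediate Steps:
F(H) = 1
S(p, h) = -20*p
t = 1/49084 (t = 1/(1 + 49083) = 1/49084 ≈ 2.0373e-5)
U = -7560 (U = 140*(-20*4 + 26) = 140*(-80 + 26) = 140*(-54) = -7560)
t/U = (1/49084)/(-7560) = (1/49084)*(-1/7560) = -1/371075040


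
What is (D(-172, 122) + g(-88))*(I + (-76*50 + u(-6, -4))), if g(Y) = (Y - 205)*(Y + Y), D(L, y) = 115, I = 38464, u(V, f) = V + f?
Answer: 1791022682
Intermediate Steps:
g(Y) = 2*Y*(-205 + Y) (g(Y) = (-205 + Y)*(2*Y) = 2*Y*(-205 + Y))
(D(-172, 122) + g(-88))*(I + (-76*50 + u(-6, -4))) = (115 + 2*(-88)*(-205 - 88))*(38464 + (-76*50 + (-6 - 4))) = (115 + 2*(-88)*(-293))*(38464 + (-3800 - 10)) = (115 + 51568)*(38464 - 3810) = 51683*34654 = 1791022682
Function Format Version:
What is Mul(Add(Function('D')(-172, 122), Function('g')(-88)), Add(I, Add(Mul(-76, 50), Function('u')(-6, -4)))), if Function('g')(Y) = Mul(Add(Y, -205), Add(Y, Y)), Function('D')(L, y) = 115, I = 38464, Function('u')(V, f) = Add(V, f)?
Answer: 1791022682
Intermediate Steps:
Function('g')(Y) = Mul(2, Y, Add(-205, Y)) (Function('g')(Y) = Mul(Add(-205, Y), Mul(2, Y)) = Mul(2, Y, Add(-205, Y)))
Mul(Add(Function('D')(-172, 122), Function('g')(-88)), Add(I, Add(Mul(-76, 50), Function('u')(-6, -4)))) = Mul(Add(115, Mul(2, -88, Add(-205, -88))), Add(38464, Add(Mul(-76, 50), Add(-6, -4)))) = Mul(Add(115, Mul(2, -88, -293)), Add(38464, Add(-3800, -10))) = Mul(Add(115, 51568), Add(38464, -3810)) = Mul(51683, 34654) = 1791022682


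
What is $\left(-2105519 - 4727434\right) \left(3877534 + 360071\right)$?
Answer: $-28955355797565$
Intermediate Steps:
$\left(-2105519 - 4727434\right) \left(3877534 + 360071\right) = \left(-6832953\right) 4237605 = -28955355797565$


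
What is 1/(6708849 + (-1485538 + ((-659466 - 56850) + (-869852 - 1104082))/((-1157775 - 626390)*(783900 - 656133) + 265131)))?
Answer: 37992857404/198448510000193019 ≈ 1.9145e-7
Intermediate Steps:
1/(6708849 + (-1485538 + ((-659466 - 56850) + (-869852 - 1104082))/((-1157775 - 626390)*(783900 - 656133) + 265131))) = 1/(6708849 + (-1485538 + (-716316 - 1973934)/(-1784165*127767 + 265131))) = 1/(6708849 + (-1485538 - 2690250/(-227957409555 + 265131))) = 1/(6708849 + (-1485538 - 2690250/(-227957144424))) = 1/(6708849 + (-1485538 - 2690250*(-1/227957144424))) = 1/(6708849 + (-1485538 + 448375/37992857404)) = 1/(6708849 - 56439833401774977/37992857404) = 1/(198448510000193019/37992857404) = 37992857404/198448510000193019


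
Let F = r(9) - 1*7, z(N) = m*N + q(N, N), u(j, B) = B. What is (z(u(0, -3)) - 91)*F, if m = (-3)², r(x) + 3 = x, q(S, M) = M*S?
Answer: 109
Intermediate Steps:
r(x) = -3 + x
m = 9
z(N) = N² + 9*N (z(N) = 9*N + N*N = 9*N + N² = N² + 9*N)
F = -1 (F = (-3 + 9) - 1*7 = 6 - 7 = -1)
(z(u(0, -3)) - 91)*F = (-3*(9 - 3) - 91)*(-1) = (-3*6 - 91)*(-1) = (-18 - 91)*(-1) = -109*(-1) = 109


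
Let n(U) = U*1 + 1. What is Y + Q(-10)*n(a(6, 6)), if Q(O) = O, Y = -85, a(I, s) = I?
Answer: -155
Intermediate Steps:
n(U) = 1 + U (n(U) = U + 1 = 1 + U)
Y + Q(-10)*n(a(6, 6)) = -85 - 10*(1 + 6) = -85 - 10*7 = -85 - 70 = -155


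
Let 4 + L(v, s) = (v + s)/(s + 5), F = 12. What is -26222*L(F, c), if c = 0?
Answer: 209776/5 ≈ 41955.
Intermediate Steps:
L(v, s) = -4 + (s + v)/(5 + s) (L(v, s) = -4 + (v + s)/(s + 5) = -4 + (s + v)/(5 + s))
-26222*L(F, c) = -26222*(-20 + 12 - 3*0)/(5 + 0) = -26222*(-20 + 12 + 0)/5 = -26222*(-8)/5 = -26222*(-8/5) = 209776/5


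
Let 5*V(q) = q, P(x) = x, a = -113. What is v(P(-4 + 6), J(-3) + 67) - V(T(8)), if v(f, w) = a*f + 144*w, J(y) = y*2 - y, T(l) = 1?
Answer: 44949/5 ≈ 8989.8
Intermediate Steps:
J(y) = y (J(y) = 2*y - y = y)
v(f, w) = -113*f + 144*w
V(q) = q/5
v(P(-4 + 6), J(-3) + 67) - V(T(8)) = (-113*(-4 + 6) + 144*(-3 + 67)) - 1/5 = (-113*2 + 144*64) - 1*1/5 = (-226 + 9216) - 1/5 = 8990 - 1/5 = 44949/5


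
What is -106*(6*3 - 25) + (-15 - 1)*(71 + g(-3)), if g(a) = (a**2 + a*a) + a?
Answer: -634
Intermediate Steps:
g(a) = a + 2*a**2 (g(a) = (a**2 + a**2) + a = 2*a**2 + a = a + 2*a**2)
-106*(6*3 - 25) + (-15 - 1)*(71 + g(-3)) = -106*(6*3 - 25) + (-15 - 1)*(71 - 3*(1 + 2*(-3))) = -106*(18 - 25) - 16*(71 - 3*(1 - 6)) = -106*(-7) - 16*(71 - 3*(-5)) = 742 - 16*(71 + 15) = 742 - 16*86 = 742 - 1376 = -634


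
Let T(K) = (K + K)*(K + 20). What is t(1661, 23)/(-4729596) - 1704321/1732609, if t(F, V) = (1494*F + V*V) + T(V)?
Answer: -12364621577285/8194540595964 ≈ -1.5089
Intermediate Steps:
T(K) = 2*K*(20 + K) (T(K) = (2*K)*(20 + K) = 2*K*(20 + K))
t(F, V) = V² + 1494*F + 2*V*(20 + V) (t(F, V) = (1494*F + V*V) + 2*V*(20 + V) = (1494*F + V²) + 2*V*(20 + V) = (V² + 1494*F) + 2*V*(20 + V) = V² + 1494*F + 2*V*(20 + V))
t(1661, 23)/(-4729596) - 1704321/1732609 = (3*23² + 40*23 + 1494*1661)/(-4729596) - 1704321/1732609 = (3*529 + 920 + 2481534)*(-1/4729596) - 1704321*1/1732609 = (1587 + 920 + 2481534)*(-1/4729596) - 1704321/1732609 = 2484041*(-1/4729596) - 1704321/1732609 = -2484041/4729596 - 1704321/1732609 = -12364621577285/8194540595964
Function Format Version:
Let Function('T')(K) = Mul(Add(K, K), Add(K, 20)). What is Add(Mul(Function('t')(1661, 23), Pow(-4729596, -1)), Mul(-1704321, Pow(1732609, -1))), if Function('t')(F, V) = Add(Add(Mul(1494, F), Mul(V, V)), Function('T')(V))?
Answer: Rational(-12364621577285, 8194540595964) ≈ -1.5089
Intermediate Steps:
Function('T')(K) = Mul(2, K, Add(20, K)) (Function('T')(K) = Mul(Mul(2, K), Add(20, K)) = Mul(2, K, Add(20, K)))
Function('t')(F, V) = Add(Pow(V, 2), Mul(1494, F), Mul(2, V, Add(20, V))) (Function('t')(F, V) = Add(Add(Mul(1494, F), Mul(V, V)), Mul(2, V, Add(20, V))) = Add(Add(Mul(1494, F), Pow(V, 2)), Mul(2, V, Add(20, V))) = Add(Add(Pow(V, 2), Mul(1494, F)), Mul(2, V, Add(20, V))) = Add(Pow(V, 2), Mul(1494, F), Mul(2, V, Add(20, V))))
Add(Mul(Function('t')(1661, 23), Pow(-4729596, -1)), Mul(-1704321, Pow(1732609, -1))) = Add(Mul(Add(Mul(3, Pow(23, 2)), Mul(40, 23), Mul(1494, 1661)), Pow(-4729596, -1)), Mul(-1704321, Pow(1732609, -1))) = Add(Mul(Add(Mul(3, 529), 920, 2481534), Rational(-1, 4729596)), Mul(-1704321, Rational(1, 1732609))) = Add(Mul(Add(1587, 920, 2481534), Rational(-1, 4729596)), Rational(-1704321, 1732609)) = Add(Mul(2484041, Rational(-1, 4729596)), Rational(-1704321, 1732609)) = Add(Rational(-2484041, 4729596), Rational(-1704321, 1732609)) = Rational(-12364621577285, 8194540595964)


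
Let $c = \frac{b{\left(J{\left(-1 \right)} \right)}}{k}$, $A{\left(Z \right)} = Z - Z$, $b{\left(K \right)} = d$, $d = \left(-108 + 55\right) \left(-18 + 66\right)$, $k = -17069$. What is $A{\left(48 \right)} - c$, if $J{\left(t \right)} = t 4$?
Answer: $- \frac{2544}{17069} \approx -0.14904$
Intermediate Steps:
$J{\left(t \right)} = 4 t$
$d = -2544$ ($d = \left(-53\right) 48 = -2544$)
$b{\left(K \right)} = -2544$
$A{\left(Z \right)} = 0$
$c = \frac{2544}{17069}$ ($c = - \frac{2544}{-17069} = \left(-2544\right) \left(- \frac{1}{17069}\right) = \frac{2544}{17069} \approx 0.14904$)
$A{\left(48 \right)} - c = 0 - \frac{2544}{17069} = - \frac{2544}{17069}$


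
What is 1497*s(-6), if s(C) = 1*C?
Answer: -8982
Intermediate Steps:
s(C) = C
1497*s(-6) = 1497*(-6) = -8982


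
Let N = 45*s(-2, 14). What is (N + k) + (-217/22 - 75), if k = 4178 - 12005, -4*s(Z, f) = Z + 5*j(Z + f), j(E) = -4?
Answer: -84308/11 ≈ -7664.4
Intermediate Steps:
s(Z, f) = 5 - Z/4 (s(Z, f) = -(Z + 5*(-4))/4 = -(Z - 20)/4 = -(-20 + Z)/4 = 5 - Z/4)
k = -7827
N = 495/2 (N = 45*(5 - 1/4*(-2)) = 45*(5 + 1/2) = 45*(11/2) = 495/2 ≈ 247.50)
(N + k) + (-217/22 - 75) = (495/2 - 7827) + (-217/22 - 75) = -15159/2 + (-217/22 - 75) = -15159/2 - 1867/22 = -84308/11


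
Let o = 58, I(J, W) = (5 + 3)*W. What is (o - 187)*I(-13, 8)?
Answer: -8256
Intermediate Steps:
I(J, W) = 8*W
(o - 187)*I(-13, 8) = (58 - 187)*(8*8) = -129*64 = -8256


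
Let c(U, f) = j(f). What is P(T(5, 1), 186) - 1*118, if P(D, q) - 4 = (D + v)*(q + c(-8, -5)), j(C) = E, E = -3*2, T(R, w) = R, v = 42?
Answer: 8346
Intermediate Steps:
E = -6
j(C) = -6
c(U, f) = -6
P(D, q) = 4 + (-6 + q)*(42 + D) (P(D, q) = 4 + (D + 42)*(q - 6) = 4 + (42 + D)*(-6 + q) = 4 + (-6 + q)*(42 + D))
P(T(5, 1), 186) - 1*118 = (-248 - 6*5 + 42*186 + 5*186) - 1*118 = (-248 - 30 + 7812 + 930) - 118 = 8464 - 118 = 8346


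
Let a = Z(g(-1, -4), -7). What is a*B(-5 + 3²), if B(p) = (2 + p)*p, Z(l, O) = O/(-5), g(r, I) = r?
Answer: 168/5 ≈ 33.600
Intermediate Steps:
Z(l, O) = -O/5 (Z(l, O) = O*(-⅕) = -O/5)
B(p) = p*(2 + p)
a = 7/5 (a = -⅕*(-7) = 7/5 ≈ 1.4000)
a*B(-5 + 3²) = 7*((-5 + 3²)*(2 + (-5 + 3²)))/5 = 7*((-5 + 9)*(2 + (-5 + 9)))/5 = 7*(4*(2 + 4))/5 = 7*(4*6)/5 = (7/5)*24 = 168/5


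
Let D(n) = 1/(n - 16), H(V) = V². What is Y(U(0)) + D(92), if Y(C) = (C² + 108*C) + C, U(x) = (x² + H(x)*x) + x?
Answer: 1/76 ≈ 0.013158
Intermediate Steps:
U(x) = x + x² + x³ (U(x) = (x² + x²*x) + x = (x² + x³) + x = x + x² + x³)
Y(C) = C² + 109*C
D(n) = 1/(-16 + n)
Y(U(0)) + D(92) = (0*(1 + 0 + 0²))*(109 + 0*(1 + 0 + 0²)) + 1/(-16 + 92) = (0*(1 + 0 + 0))*(109 + 0*(1 + 0 + 0)) + 1/76 = (0*1)*(109 + 0*1) + 1/76 = 0*(109 + 0) + 1/76 = 0*109 + 1/76 = 0 + 1/76 = 1/76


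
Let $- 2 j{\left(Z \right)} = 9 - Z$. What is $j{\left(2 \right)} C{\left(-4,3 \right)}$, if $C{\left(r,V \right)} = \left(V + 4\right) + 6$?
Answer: $- \frac{91}{2} \approx -45.5$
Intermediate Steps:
$j{\left(Z \right)} = - \frac{9}{2} + \frac{Z}{2}$ ($j{\left(Z \right)} = - \frac{9 - Z}{2} = - \frac{9}{2} + \frac{Z}{2}$)
$C{\left(r,V \right)} = 10 + V$ ($C{\left(r,V \right)} = \left(4 + V\right) + 6 = 10 + V$)
$j{\left(2 \right)} C{\left(-4,3 \right)} = \left(- \frac{9}{2} + \frac{1}{2} \cdot 2\right) \left(10 + 3\right) = \left(- \frac{9}{2} + 1\right) 13 = \left(- \frac{7}{2}\right) 13 = - \frac{91}{2}$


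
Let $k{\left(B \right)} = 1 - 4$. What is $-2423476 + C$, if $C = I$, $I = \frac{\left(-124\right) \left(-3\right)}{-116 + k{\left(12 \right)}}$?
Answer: $- \frac{288394016}{119} \approx -2.4235 \cdot 10^{6}$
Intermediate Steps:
$k{\left(B \right)} = -3$
$I = - \frac{372}{119}$ ($I = \frac{\left(-124\right) \left(-3\right)}{-116 - 3} = \frac{372}{-119} = 372 \left(- \frac{1}{119}\right) = - \frac{372}{119} \approx -3.126$)
$C = - \frac{372}{119} \approx -3.126$
$-2423476 + C = -2423476 - \frac{372}{119} = - \frac{288394016}{119}$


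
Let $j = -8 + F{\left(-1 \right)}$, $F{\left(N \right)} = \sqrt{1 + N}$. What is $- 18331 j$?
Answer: $146648$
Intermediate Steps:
$j = -8$ ($j = -8 + \sqrt{1 - 1} = -8 + \sqrt{0} = -8 + 0 = -8$)
$- 18331 j = \left(-18331\right) \left(-8\right) = 146648$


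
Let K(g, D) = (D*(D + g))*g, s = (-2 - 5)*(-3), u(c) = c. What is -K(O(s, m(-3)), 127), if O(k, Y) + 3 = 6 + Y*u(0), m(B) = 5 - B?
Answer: -49530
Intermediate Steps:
s = 21 (s = -7*(-3) = 21)
O(k, Y) = 3 (O(k, Y) = -3 + (6 + Y*0) = -3 + (6 + 0) = -3 + 6 = 3)
K(g, D) = D*g*(D + g)
-K(O(s, m(-3)), 127) = -127*3*(127 + 3) = -127*3*130 = -1*49530 = -49530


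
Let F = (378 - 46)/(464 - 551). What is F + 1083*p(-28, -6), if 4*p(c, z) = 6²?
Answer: 847657/87 ≈ 9743.2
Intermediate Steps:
p(c, z) = 9 (p(c, z) = (¼)*6² = (¼)*36 = 9)
F = -332/87 (F = 332/(-87) = 332*(-1/87) = -332/87 ≈ -3.8161)
F + 1083*p(-28, -6) = -332/87 + 1083*9 = -332/87 + 9747 = 847657/87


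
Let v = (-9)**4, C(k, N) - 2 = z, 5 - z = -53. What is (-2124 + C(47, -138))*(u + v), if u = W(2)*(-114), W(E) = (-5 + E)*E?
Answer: -14953680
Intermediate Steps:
z = 58 (z = 5 - 1*(-53) = 5 + 53 = 58)
C(k, N) = 60 (C(k, N) = 2 + 58 = 60)
v = 6561
W(E) = E*(-5 + E)
u = 684 (u = (2*(-5 + 2))*(-114) = (2*(-3))*(-114) = -6*(-114) = 684)
(-2124 + C(47, -138))*(u + v) = (-2124 + 60)*(684 + 6561) = -2064*7245 = -14953680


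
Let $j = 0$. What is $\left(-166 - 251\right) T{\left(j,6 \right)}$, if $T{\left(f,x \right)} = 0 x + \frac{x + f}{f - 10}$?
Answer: $\frac{1251}{5} \approx 250.2$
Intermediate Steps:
$T{\left(f,x \right)} = \frac{f + x}{-10 + f}$ ($T{\left(f,x \right)} = 0 + \frac{f + x}{-10 + f} = \frac{f + x}{-10 + f}$)
$\left(-166 - 251\right) T{\left(j,6 \right)} = \left(-166 - 251\right) \frac{0 + 6}{-10 + 0} = - 417 \frac{1}{-10} \cdot 6 = - 417 \left(\left(- \frac{1}{10}\right) 6\right) = \left(-417\right) \left(- \frac{3}{5}\right) = \frac{1251}{5}$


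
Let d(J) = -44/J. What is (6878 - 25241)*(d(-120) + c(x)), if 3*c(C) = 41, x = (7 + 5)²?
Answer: -2576941/10 ≈ -2.5769e+5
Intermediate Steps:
x = 144 (x = 12² = 144)
c(C) = 41/3 (c(C) = (⅓)*41 = 41/3)
(6878 - 25241)*(d(-120) + c(x)) = (6878 - 25241)*(-44/(-120) + 41/3) = -18363*(-44*(-1/120) + 41/3) = -18363*(11/30 + 41/3) = -18363*421/30 = -2576941/10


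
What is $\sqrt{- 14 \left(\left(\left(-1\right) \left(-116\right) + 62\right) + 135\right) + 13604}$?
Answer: $\sqrt{9222} \approx 96.031$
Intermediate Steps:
$\sqrt{- 14 \left(\left(\left(-1\right) \left(-116\right) + 62\right) + 135\right) + 13604} = \sqrt{- 14 \left(\left(116 + 62\right) + 135\right) + 13604} = \sqrt{- 14 \left(178 + 135\right) + 13604} = \sqrt{\left(-14\right) 313 + 13604} = \sqrt{-4382 + 13604} = \sqrt{9222}$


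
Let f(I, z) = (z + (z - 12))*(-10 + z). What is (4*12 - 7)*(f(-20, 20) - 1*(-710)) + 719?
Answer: 41309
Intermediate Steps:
f(I, z) = (-12 + 2*z)*(-10 + z) (f(I, z) = (z + (-12 + z))*(-10 + z) = (-12 + 2*z)*(-10 + z))
(4*12 - 7)*(f(-20, 20) - 1*(-710)) + 719 = (4*12 - 7)*((120 - 32*20 + 2*20²) - 1*(-710)) + 719 = (48 - 7)*((120 - 640 + 2*400) + 710) + 719 = 41*((120 - 640 + 800) + 710) + 719 = 41*(280 + 710) + 719 = 41*990 + 719 = 40590 + 719 = 41309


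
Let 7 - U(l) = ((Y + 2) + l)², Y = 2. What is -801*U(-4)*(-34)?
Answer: 190638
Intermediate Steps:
U(l) = 7 - (4 + l)² (U(l) = 7 - ((2 + 2) + l)² = 7 - (4 + l)²)
-801*U(-4)*(-34) = -801*(7 - (4 - 4)²)*(-34) = -801*(7 - 1*0²)*(-34) = -801*(7 - 1*0)*(-34) = -801*(7 + 0)*(-34) = -801*7*(-34) = -5607*(-34) = 190638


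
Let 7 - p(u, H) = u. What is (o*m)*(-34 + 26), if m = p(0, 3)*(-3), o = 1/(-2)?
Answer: -84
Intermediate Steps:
p(u, H) = 7 - u
o = -½ ≈ -0.50000
m = -21 (m = (7 - 1*0)*(-3) = (7 + 0)*(-3) = 7*(-3) = -21)
(o*m)*(-34 + 26) = (-½*(-21))*(-34 + 26) = (21/2)*(-8) = -84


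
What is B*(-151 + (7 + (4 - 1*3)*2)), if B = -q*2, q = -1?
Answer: -284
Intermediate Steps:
B = 2 (B = -1*(-1)*2 = 1*2 = 2)
B*(-151 + (7 + (4 - 1*3)*2)) = 2*(-151 + (7 + (4 - 1*3)*2)) = 2*(-151 + (7 + (4 - 3)*2)) = 2*(-151 + (7 + 1*2)) = 2*(-151 + (7 + 2)) = 2*(-151 + 9) = 2*(-142) = -284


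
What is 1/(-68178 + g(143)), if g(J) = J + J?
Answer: -1/67892 ≈ -1.4729e-5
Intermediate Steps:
g(J) = 2*J
1/(-68178 + g(143)) = 1/(-68178 + 2*143) = 1/(-68178 + 286) = 1/(-67892) = -1/67892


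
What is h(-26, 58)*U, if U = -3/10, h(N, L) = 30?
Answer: -9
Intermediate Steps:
U = -3/10 (U = -3*⅒ = -3/10 ≈ -0.30000)
h(-26, 58)*U = 30*(-3/10) = -9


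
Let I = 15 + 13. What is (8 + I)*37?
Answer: 1332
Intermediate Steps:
I = 28
(8 + I)*37 = (8 + 28)*37 = 36*37 = 1332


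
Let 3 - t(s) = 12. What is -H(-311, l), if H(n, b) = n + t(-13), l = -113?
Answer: 320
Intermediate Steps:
t(s) = -9 (t(s) = 3 - 1*12 = 3 - 12 = -9)
H(n, b) = -9 + n (H(n, b) = n - 9 = -9 + n)
-H(-311, l) = -(-9 - 311) = -1*(-320) = 320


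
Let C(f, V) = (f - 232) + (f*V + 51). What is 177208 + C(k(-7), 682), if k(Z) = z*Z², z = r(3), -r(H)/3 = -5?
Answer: 679032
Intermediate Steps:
r(H) = 15 (r(H) = -3*(-5) = 15)
z = 15
k(Z) = 15*Z²
C(f, V) = -181 + f + V*f (C(f, V) = (-232 + f) + (V*f + 51) = (-232 + f) + (51 + V*f) = -181 + f + V*f)
177208 + C(k(-7), 682) = 177208 + (-181 + 15*(-7)² + 682*(15*(-7)²)) = 177208 + (-181 + 15*49 + 682*(15*49)) = 177208 + (-181 + 735 + 682*735) = 177208 + (-181 + 735 + 501270) = 177208 + 501824 = 679032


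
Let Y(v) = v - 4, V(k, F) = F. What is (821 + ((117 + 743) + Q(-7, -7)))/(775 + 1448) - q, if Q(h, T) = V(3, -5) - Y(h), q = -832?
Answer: 1851223/2223 ≈ 832.76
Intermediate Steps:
Y(v) = -4 + v
Q(h, T) = -1 - h (Q(h, T) = -5 - (-4 + h) = -5 + (4 - h) = -1 - h)
(821 + ((117 + 743) + Q(-7, -7)))/(775 + 1448) - q = (821 + ((117 + 743) + (-1 - 1*(-7))))/(775 + 1448) - 1*(-832) = (821 + (860 + (-1 + 7)))/2223 + 832 = (821 + (860 + 6))*(1/2223) + 832 = (821 + 866)*(1/2223) + 832 = 1687*(1/2223) + 832 = 1687/2223 + 832 = 1851223/2223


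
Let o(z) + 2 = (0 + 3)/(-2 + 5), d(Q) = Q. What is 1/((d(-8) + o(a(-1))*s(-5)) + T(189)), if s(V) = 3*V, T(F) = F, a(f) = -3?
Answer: 1/196 ≈ 0.0051020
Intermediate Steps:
o(z) = -1 (o(z) = -2 + (0 + 3)/(-2 + 5) = -2 + 3/3 = -2 + 3*(⅓) = -2 + 1 = -1)
1/((d(-8) + o(a(-1))*s(-5)) + T(189)) = 1/((-8 - 3*(-5)) + 189) = 1/((-8 - 1*(-15)) + 189) = 1/((-8 + 15) + 189) = 1/(7 + 189) = 1/196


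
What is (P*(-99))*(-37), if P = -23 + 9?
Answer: -51282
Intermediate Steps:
P = -14
(P*(-99))*(-37) = -14*(-99)*(-37) = 1386*(-37) = -51282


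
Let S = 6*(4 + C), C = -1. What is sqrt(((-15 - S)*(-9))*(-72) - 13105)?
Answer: I*sqrt(34489) ≈ 185.71*I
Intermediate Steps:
S = 18 (S = 6*(4 - 1) = 6*3 = 18)
sqrt(((-15 - S)*(-9))*(-72) - 13105) = sqrt(((-15 - 1*18)*(-9))*(-72) - 13105) = sqrt(((-15 - 18)*(-9))*(-72) - 13105) = sqrt(-33*(-9)*(-72) - 13105) = sqrt(297*(-72) - 13105) = sqrt(-21384 - 13105) = sqrt(-34489) = I*sqrt(34489)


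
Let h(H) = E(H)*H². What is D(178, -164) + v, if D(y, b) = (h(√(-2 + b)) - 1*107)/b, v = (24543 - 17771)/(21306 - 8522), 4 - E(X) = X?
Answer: 342721/65518 - 83*I*√166/82 ≈ 5.2309 - 13.041*I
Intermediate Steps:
E(X) = 4 - X
v = 1693/3196 (v = 6772/12784 = 6772*(1/12784) = 1693/3196 ≈ 0.52972)
h(H) = H²*(4 - H) (h(H) = (4 - H)*H² = H²*(4 - H))
D(y, b) = (-107 + (-2 + b)*(4 - √(-2 + b)))/b (D(y, b) = ((√(-2 + b))²*(4 - √(-2 + b)) - 1*107)/b = ((-2 + b)*(4 - √(-2 + b)) - 107)/b = (-107 + (-2 + b)*(4 - √(-2 + b)))/b)
D(178, -164) + v = (-107 - (-4 + √(-2 - 164))*(-2 - 164))/(-164) + 1693/3196 = -(-107 - 1*(-4 + √(-166))*(-166))/164 + 1693/3196 = -(-107 - 1*(-4 + I*√166)*(-166))/164 + 1693/3196 = -(-107 + (-664 + 166*I*√166))/164 + 1693/3196 = -(-771 + 166*I*√166)/164 + 1693/3196 = (771/164 - 83*I*√166/82) + 1693/3196 = 342721/65518 - 83*I*√166/82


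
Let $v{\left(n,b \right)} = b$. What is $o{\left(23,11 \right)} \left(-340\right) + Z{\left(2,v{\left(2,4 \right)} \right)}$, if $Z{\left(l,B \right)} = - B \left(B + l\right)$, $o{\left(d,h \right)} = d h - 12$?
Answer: $-81964$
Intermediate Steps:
$o{\left(d,h \right)} = -12 + d h$
$Z{\left(l,B \right)} = - B \left(B + l\right)$
$o{\left(23,11 \right)} \left(-340\right) + Z{\left(2,v{\left(2,4 \right)} \right)} = \left(-12 + 23 \cdot 11\right) \left(-340\right) - 4 \left(4 + 2\right) = \left(-12 + 253\right) \left(-340\right) - 4 \cdot 6 = 241 \left(-340\right) - 24 = -81940 - 24 = -81964$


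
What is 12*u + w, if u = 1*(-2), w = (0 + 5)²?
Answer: 1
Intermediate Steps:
w = 25 (w = 5² = 25)
u = -2
12*u + w = 12*(-2) + 25 = -24 + 25 = 1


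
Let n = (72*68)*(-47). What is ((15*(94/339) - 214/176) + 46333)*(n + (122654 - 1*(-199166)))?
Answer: 10563950465667/2486 ≈ 4.2494e+9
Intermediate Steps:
n = -230112 (n = 4896*(-47) = -230112)
((15*(94/339) - 214/176) + 46333)*(n + (122654 - 1*(-199166))) = ((15*(94/339) - 214/176) + 46333)*(-230112 + (122654 - 1*(-199166))) = ((15*(94*(1/339)) - 214*1/176) + 46333)*(-230112 + (122654 + 199166)) = ((15*(94/339) - 107/88) + 46333)*(-230112 + 321820) = ((470/113 - 107/88) + 46333)*91708 = (29269/9944 + 46333)*91708 = (460764621/9944)*91708 = 10563950465667/2486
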